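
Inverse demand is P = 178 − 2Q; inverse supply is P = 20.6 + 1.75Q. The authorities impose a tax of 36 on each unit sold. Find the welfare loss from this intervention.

Competitive equilibrium: 178 − 2Q = 20.6 + 1.75Q → Q* = 41.9733, P* = 94.0533.
With the tax, the buyer price exceeds the seller price by 36: (178 − 2Q) − (20.6 + 1.75Q) = 36 → Q' = 32.3733.
ΔQ = 41.9733 − 32.3733 = 9.6; the wedge equals the tax, 36.
DWL = ½ × 9.6 × 36 = 172.80.

172.80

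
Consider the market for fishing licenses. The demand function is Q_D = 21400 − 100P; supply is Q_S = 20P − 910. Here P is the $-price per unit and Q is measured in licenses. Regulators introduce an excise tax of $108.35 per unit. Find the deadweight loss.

$97831.02

In inverse form: demand P = 214 − 0.01Q, supply P = 45.5 + 0.05Q.
Competitive equilibrium: 214 − 0.01Q = 45.5 + 0.05Q → Q* = 2808.3333, P* = 185.9167.
With the tax, the buyer price exceeds the seller price by 108.35: (214 − 0.01Q) − (45.5 + 0.05Q) = 108.35 → Q' = 1002.5.
ΔQ = 2808.3333 − 1002.5 = 1805.8333; the wedge equals the tax, 108.35.
Deadweight loss = ½ × 1805.8333 × 108.35 = $97831.02.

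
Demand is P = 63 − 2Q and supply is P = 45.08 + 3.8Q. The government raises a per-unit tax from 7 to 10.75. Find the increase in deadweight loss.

5.74

Competitive equilibrium: 63 − 2Q = 45.08 + 3.8Q → Q* = 3.0897, P* = 56.8207.
For a per-unit tax t: ΔQ = t/5.8, so DWL = ½·t·(t/5.8) = t²/11.6.
At t = 7: DWL = 4.224. At t = 10.75: DWL = 9.962.
Increase = 9.962 − 4.224 = 5.74.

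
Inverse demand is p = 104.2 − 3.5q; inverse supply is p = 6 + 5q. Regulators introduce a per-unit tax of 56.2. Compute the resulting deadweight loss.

185.79

Competitive equilibrium: 104.2 − 3.5q = 6 + 5q → q* = 11.5529, p* = 63.7647.
With the tax, the buyer price exceeds the seller price by 56.2: (104.2 − 3.5q) − (6 + 5q) = 56.2 → q' = 4.9412.
Δq = 11.5529 − 4.9412 = 6.6117; the wedge equals the tax, 56.2.
Welfare loss = ½ × 6.6117 × 56.2 = 185.79.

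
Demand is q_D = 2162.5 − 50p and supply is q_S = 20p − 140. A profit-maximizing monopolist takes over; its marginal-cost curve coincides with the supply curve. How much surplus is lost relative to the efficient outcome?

In inverse form: demand p = 43.25 − 0.02q, supply p = 7 + 0.05q.
Competitive equilibrium: 43.25 − 0.02q = 7 + 0.05q → q* = 517.8571, p* = 32.8929.
Marginal revenue: MR = 43.25 − 0.04q. Set MR = MC: 43.25 − 0.04q = 7 + 0.05q → q_m = 402.7778.
Price p_m = 43.25 − 0.02·402.7778 = 35.1944; MC(q_m) = 7 + 0.05·402.7778 = 27.1389.
Competitive q* = 517.8571, so Δq = 115.0793; wedge = 35.1944 − 27.1389 = 8.0555.
The triangle = ½ × 115.0793 × 8.0555 = 463.51.

463.51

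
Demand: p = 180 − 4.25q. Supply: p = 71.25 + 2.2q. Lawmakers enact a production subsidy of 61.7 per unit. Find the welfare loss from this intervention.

Competitive equilibrium: 180 − 4.25q = 71.25 + 2.2q → q* = 16.8605, p* = 108.343.
The subsidy lowers effective supply by 61.7: p = 9.55 + 2.2q.
New quantity: 180 − 4.25q = 9.55 + 2.2q → q' = 26.4264.
Overproduction Δq = 26.4264 − 16.8605 = 9.5659; wedge = subsidy = 61.7.
The triangle = ½ × 9.5659 × 61.7 = 295.11.

295.11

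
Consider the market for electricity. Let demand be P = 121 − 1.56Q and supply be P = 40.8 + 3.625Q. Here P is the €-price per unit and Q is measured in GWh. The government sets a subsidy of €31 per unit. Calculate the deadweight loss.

€92.67

Competitive equilibrium: 121 − 1.56Q = 40.8 + 3.625Q → Q* = 15.4677, P* = 96.8704.
The subsidy lowers effective supply by 31: P = 9.8 + 3.625Q.
New quantity: 121 − 1.56Q = 9.8 + 3.625Q → Q' = 21.4465.
Overproduction ΔQ = 21.4465 − 15.4677 = 5.9788; wedge = subsidy = 31.
DWL = ½ × 5.9788 × 31 = €92.67.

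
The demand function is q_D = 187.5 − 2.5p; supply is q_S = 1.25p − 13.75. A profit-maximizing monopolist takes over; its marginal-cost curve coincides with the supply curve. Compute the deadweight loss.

106.67

In inverse form: demand p = 75 − 0.4q, supply p = 11 + 0.8q.
Competitive equilibrium: 75 − 0.4q = 11 + 0.8q → q* = 53.3333, p* = 53.6667.
Marginal revenue: MR = 75 − 0.8q. Set MR = MC: 75 − 0.8q = 11 + 0.8q → q_m = 40.
Price p_m = 75 − 0.4·40 = 59; MC(q_m) = 11 + 0.8·40 = 43.
Competitive q* = 53.3333, so Δq = 13.3333; wedge = 59 − 43 = 16.
DWL = ½ × 13.3333 × 16 = 106.67.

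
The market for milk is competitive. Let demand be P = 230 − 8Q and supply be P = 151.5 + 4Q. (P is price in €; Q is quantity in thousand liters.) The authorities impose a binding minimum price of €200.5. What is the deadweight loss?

Competitive equilibrium: 230 − 8Q = 151.5 + 4Q → Q* = 6.5417, P* = 177.6667.
At the floor P = 200.5, quantity demanded = (230 − 200.5)/8 = 3.6875.
Sellers' marginal cost at Q' = 3.6875: 151.5 + 4·3.6875 = 166.25.
ΔQ = 6.5417 − 3.6875 = 2.8542; wedge = 200.5 − 166.25 = 34.25.
The triangle = ½ × 2.8542 × 34.25 = €48.88 thousand.

€48.88 thousand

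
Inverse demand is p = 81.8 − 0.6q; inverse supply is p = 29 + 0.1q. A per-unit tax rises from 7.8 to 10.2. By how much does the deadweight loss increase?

Competitive equilibrium: 81.8 − 0.6q = 29 + 0.1q → q* = 75.4286, p* = 36.5429.
For a per-unit tax t: Δq = t/0.7, so DWL = ½·t·(t/0.7) = t²/1.4.
At t = 7.8: DWL = 43.457. At t = 10.2: DWL = 74.314.
Increase = 74.314 − 43.457 = 30.86.

30.86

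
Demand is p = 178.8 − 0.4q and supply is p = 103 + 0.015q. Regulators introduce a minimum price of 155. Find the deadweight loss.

Competitive equilibrium: 178.8 − 0.4q = 103 + 0.015q → q* = 182.6506, p* = 105.7398.
At the floor p = 155, quantity demanded = (178.8 − 155)/0.4 = 59.5.
Sellers' marginal cost at q' = 59.5: 103 + 0.015·59.5 = 103.8925.
Δq = 182.6506 − 59.5 = 123.1506; wedge = 155 − 103.8925 = 51.1075.
Welfare loss = ½ × 123.1506 × 51.1075 = 3146.96.

3146.96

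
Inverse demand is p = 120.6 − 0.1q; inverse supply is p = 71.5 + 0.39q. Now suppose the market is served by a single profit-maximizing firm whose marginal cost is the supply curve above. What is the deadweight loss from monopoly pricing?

70.67

Competitive equilibrium: 120.6 − 0.1q = 71.5 + 0.39q → q* = 100.2041, p* = 110.5796.
Marginal revenue: MR = 120.6 − 0.2q. Set MR = MC: 120.6 − 0.2q = 71.5 + 0.39q → q_m = 83.2203.
Price p_m = 120.6 − 0.1·83.2203 = 112.278; MC(q_m) = 71.5 + 0.39·83.2203 = 103.9559.
Competitive q* = 100.2041, so Δq = 16.9838; wedge = 112.278 − 103.9559 = 8.3221.
DWL = ½ × 16.9838 × 8.3221 = 70.67.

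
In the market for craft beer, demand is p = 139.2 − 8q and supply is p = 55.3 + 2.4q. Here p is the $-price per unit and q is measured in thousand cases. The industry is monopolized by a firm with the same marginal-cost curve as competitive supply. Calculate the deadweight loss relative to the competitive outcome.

$63.97 thousand

Competitive equilibrium: 139.2 − 8q = 55.3 + 2.4q → q* = 8.0673, p* = 74.6615.
Marginal revenue: MR = 139.2 − 16q. Set MR = MC: 139.2 − 16q = 55.3 + 2.4q → q_m = 4.5598.
Price p_m = 139.2 − 8·4.5598 = 102.7216; MC(q_m) = 55.3 + 2.4·4.5598 = 66.2435.
Competitive q* = 8.0673, so Δq = 3.5075; wedge = 102.7216 − 66.2435 = 36.4781.
Welfare loss = ½ × 3.5075 × 36.4781 = $63.97 thousand.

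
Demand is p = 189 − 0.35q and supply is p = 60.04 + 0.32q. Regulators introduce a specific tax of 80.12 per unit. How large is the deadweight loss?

4790.46

Competitive equilibrium: 189 − 0.35q = 60.04 + 0.32q → q* = 192.4776, p* = 121.6328.
With the tax, the buyer price exceeds the seller price by 80.12: (189 − 0.35q) − (60.04 + 0.32q) = 80.12 → q' = 72.8955.
Δq = 192.4776 − 72.8955 = 119.5821; the wedge equals the tax, 80.12.
DWL = ½ × 119.5821 × 80.12 = 4790.46.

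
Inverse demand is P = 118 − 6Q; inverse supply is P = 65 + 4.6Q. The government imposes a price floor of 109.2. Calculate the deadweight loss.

Competitive equilibrium: 118 − 6Q = 65 + 4.6Q → Q* = 5, P* = 88.
At the floor P = 109.2, quantity demanded = (118 − 109.2)/6 = 1.4667.
Sellers' marginal cost at Q' = 1.4667: 65 + 4.6·1.4667 = 71.7468.
ΔQ = 5 − 1.4667 = 3.5333; wedge = 109.2 − 71.7468 = 37.4532.
The triangle = ½ × 3.5333 × 37.4532 = 66.17.

66.17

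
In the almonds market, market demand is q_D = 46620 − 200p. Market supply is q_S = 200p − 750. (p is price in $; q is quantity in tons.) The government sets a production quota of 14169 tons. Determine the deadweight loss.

$384213.78

In inverse form: demand p = 233.1 − 0.005q, supply p = 3.75 + 0.005q.
Competitive equilibrium: 233.1 − 0.005q = 3.75 + 0.005q → q* = 22935, p* = 118.425.
At q = 14169: demand price = 233.1 − 0.005·14169 = 162.255; supply price = 3.75 + 0.005·14169 = 74.595.
Δq = 22935 − 14169 = 8766; wedge = 162.255 − 74.595 = 87.66.
DWL = ½ × 8766 × 87.66 = $384213.78.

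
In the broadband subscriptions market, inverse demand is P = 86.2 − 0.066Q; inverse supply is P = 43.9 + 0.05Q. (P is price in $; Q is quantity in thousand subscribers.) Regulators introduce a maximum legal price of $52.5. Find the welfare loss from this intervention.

$2152.73 thousand

Competitive equilibrium: 86.2 − 0.066Q = 43.9 + 0.05Q → Q* = 364.6552, P* = 62.1328.
At the ceiling P = 52.5, quantity supplied = (52.5 − 43.9)/0.05 = 172.
Willingness to pay at Q' = 172: 86.2 − 0.066·172 = 74.848.
ΔQ = 364.6552 − 172 = 192.6552; wedge = 74.848 − 52.5 = 22.348.
The triangle = ½ × 192.6552 × 22.348 = $2152.73 thousand.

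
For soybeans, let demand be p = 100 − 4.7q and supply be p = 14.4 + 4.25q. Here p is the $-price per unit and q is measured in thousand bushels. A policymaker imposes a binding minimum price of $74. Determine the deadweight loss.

Competitive equilibrium: 100 − 4.7q = 14.4 + 4.25q → q* = 9.5642, p* = 55.048.
At the floor p = 74, quantity demanded = (100 − 74)/4.7 = 5.5319.
Sellers' marginal cost at q' = 5.5319: 14.4 + 4.25·5.5319 = 37.9106.
Δq = 9.5642 − 5.5319 = 4.0323; wedge = 74 − 37.9106 = 36.0894.
Deadweight loss = ½ × 4.0323 × 36.0894 = $72.76 thousand.

$72.76 thousand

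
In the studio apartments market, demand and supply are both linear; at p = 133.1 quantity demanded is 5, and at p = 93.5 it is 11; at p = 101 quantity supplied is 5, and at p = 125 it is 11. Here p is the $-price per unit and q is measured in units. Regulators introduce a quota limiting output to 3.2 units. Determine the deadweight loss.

$123.56

Demand slope = (93.5 − 133.1)/(11 − 5) = −6.6, so p = 166.1 − 6.6q.
Supply slope = (125 − 101)/(11 − 5) = 4, so p = 81 + 4q.
Competitive equilibrium: 166.1 − 6.6q = 81 + 4q → q* = 8.0283, p* = 113.1132.
At q = 3.2: demand price = 166.1 − 6.6·3.2 = 144.98; supply price = 81 + 4·3.2 = 93.8.
Δq = 8.0283 − 3.2 = 4.8283; wedge = 144.98 − 93.8 = 51.18.
The triangle = ½ × 4.8283 × 51.18 = $123.56.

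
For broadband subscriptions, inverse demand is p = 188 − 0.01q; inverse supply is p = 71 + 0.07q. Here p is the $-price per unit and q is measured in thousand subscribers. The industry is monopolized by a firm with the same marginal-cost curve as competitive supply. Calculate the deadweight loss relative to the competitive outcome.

Competitive equilibrium: 188 − 0.01q = 71 + 0.07q → q* = 1462.5, p* = 173.375.
Marginal revenue: MR = 188 − 0.02q. Set MR = MC: 188 − 0.02q = 71 + 0.07q → q_m = 1300.
Price p_m = 188 − 0.01·1300 = 175; MC(q_m) = 71 + 0.07·1300 = 162.
Competitive q* = 1462.5, so Δq = 162.5; wedge = 175 − 162 = 13.
Welfare loss = ½ × 162.5 × 13 = $1056.25 thousand.

$1056.25 thousand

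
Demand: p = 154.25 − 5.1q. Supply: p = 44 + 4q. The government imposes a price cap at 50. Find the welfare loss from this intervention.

Competitive equilibrium: 154.25 − 5.1q = 44 + 4q → q* = 12.1154, p* = 92.4615.
At the ceiling p = 50, quantity supplied = (50 − 44)/4 = 1.5.
Willingness to pay at q' = 1.5: 154.25 − 5.1·1.5 = 146.6.
Δq = 12.1154 − 1.5 = 10.6154; wedge = 146.6 − 50 = 96.6.
DWL = ½ × 10.6154 × 96.6 = 512.72.

512.72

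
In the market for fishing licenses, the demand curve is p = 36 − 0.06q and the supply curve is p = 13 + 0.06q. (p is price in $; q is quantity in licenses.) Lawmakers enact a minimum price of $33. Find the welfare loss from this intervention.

Competitive equilibrium: 36 − 0.06q = 13 + 0.06q → q* = 191.6667, p* = 24.5.
At the floor p = 33, quantity demanded = (36 − 33)/0.06 = 50.
Sellers' marginal cost at q' = 50: 13 + 0.06·50 = 16.
Δq = 191.6667 − 50 = 141.6667; wedge = 33 − 16 = 17.
Deadweight loss = ½ × 141.6667 × 17 = $1204.17.

$1204.17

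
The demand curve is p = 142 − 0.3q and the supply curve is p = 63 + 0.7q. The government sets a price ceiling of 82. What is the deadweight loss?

1344.58

Competitive equilibrium: 142 − 0.3q = 63 + 0.7q → q* = 79, p* = 118.3.
At the ceiling p = 82, quantity supplied = (82 − 63)/0.7 = 27.1429.
Willingness to pay at q' = 27.1429: 142 − 0.3·27.1429 = 133.8571.
Δq = 79 − 27.1429 = 51.8571; wedge = 133.8571 − 82 = 51.8571.
The triangle = ½ × 51.8571 × 51.8571 = 1344.58.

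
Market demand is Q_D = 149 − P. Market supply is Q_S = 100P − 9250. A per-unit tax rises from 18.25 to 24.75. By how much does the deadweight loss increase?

138.37

In inverse form: demand P = 149 − Q, supply P = 92.5 + 0.01Q.
Competitive equilibrium: 149 − Q = 92.5 + 0.01Q → Q* = 55.9406, P* = 93.0594.
For a per-unit tax t: ΔQ = t/1.01, so DWL = ½·t·(t/1.01) = t²/2.02.
At t = 18.25: DWL = 164.882. At t = 24.75: DWL = 303.249.
Increase = 303.249 − 164.882 = 138.37.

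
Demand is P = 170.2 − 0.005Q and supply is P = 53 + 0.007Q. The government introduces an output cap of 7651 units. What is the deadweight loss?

Competitive equilibrium: 170.2 − 0.005Q = 53 + 0.007Q → Q* = 9766.6667, P* = 121.3667.
At Q = 7651: demand price = 170.2 − 0.005·7651 = 131.945; supply price = 53 + 0.007·7651 = 106.557.
ΔQ = 9766.6667 − 7651 = 2115.6667; wedge = 131.945 − 106.557 = 25.388.
Welfare loss = ½ × 2115.6667 × 25.388 = 26856.27.

26856.27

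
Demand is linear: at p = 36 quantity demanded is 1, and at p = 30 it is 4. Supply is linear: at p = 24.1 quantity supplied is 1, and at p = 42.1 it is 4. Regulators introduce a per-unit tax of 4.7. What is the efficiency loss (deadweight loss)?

Demand slope = (30 − 36)/(4 − 1) = −2, so p = 38 − 2q.
Supply slope = (42.1 − 24.1)/(4 − 1) = 6, so p = 18.1 + 6q.
Competitive equilibrium: 38 − 2q = 18.1 + 6q → q* = 2.4875, p* = 33.025.
With the tax, the buyer price exceeds the seller price by 4.7: (38 − 2q) − (18.1 + 6q) = 4.7 → q' = 1.9.
Δq = 2.4875 − 1.9 = 0.5875; the wedge equals the tax, 4.7.
DWL = ½ × 0.5875 × 4.7 = 1.38.

1.38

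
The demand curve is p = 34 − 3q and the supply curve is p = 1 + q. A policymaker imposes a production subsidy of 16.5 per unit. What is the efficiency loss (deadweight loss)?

Competitive equilibrium: 34 − 3q = 1 + q → q* = 8.25, p* = 9.25.
The subsidy lowers effective supply by 16.5: p = q − 15.5.
New quantity: 34 − 3q = q − 15.5 → q' = 12.375.
Overproduction Δq = 12.375 − 8.25 = 4.125; wedge = subsidy = 16.5.
DWL = ½ × 4.125 × 16.5 = 34.03.

34.03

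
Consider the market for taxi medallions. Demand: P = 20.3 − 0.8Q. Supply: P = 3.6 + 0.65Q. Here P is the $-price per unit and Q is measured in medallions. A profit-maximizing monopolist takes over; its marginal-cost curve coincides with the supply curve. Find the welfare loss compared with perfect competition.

Competitive equilibrium: 20.3 − 0.8Q = 3.6 + 0.65Q → Q* = 11.5172, P* = 11.0862.
Marginal revenue: MR = 20.3 − 1.6Q. Set MR = MC: 20.3 − 1.6Q = 3.6 + 0.65Q → Q_m = 7.4222.
Price P_m = 20.3 − 0.8·7.4222 = 14.3622; MC(Q_m) = 3.6 + 0.65·7.4222 = 8.4244.
Competitive Q* = 11.5172, so ΔQ = 4.095; wedge = 14.3622 − 8.4244 = 5.9378.
The triangle = ½ × 4.095 × 5.9378 = $12.16.

$12.16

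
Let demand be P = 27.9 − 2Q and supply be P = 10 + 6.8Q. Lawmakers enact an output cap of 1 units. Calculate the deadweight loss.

Competitive equilibrium: 27.9 − 2Q = 10 + 6.8Q → Q* = 2.0341, P* = 23.8318.
At Q = 1: demand price = 27.9 − 2·1 = 25.9; supply price = 10 + 6.8·1 = 16.8.
ΔQ = 2.0341 − 1 = 1.0341; wedge = 25.9 − 16.8 = 9.1.
Welfare loss = ½ × 1.0341 × 9.1 = 4.71.

4.71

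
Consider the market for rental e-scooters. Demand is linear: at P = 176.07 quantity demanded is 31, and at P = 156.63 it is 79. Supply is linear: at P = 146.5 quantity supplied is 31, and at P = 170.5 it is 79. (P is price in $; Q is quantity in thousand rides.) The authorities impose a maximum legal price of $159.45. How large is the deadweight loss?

Demand slope = (156.63 − 176.07)/(79 − 31) = −0.405, so P = 188.625 − 0.405Q.
Supply slope = (170.5 − 146.5)/(79 − 31) = 0.5, so P = 131 + 0.5Q.
Competitive equilibrium: 188.625 − 0.405Q = 131 + 0.5Q → Q* = 63.674, P* = 162.837.
At the ceiling P = 159.45, quantity supplied = (159.45 − 131)/0.5 = 56.9.
Willingness to pay at Q' = 56.9: 188.625 − 0.405·56.9 = 165.5805.
ΔQ = 63.674 − 56.9 = 6.774; wedge = 165.5805 − 159.45 = 6.1305.
DWL = ½ × 6.774 × 6.1305 = $20.76 thousand.

$20.76 thousand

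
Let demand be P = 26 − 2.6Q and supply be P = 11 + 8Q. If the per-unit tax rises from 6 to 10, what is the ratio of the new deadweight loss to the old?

Competitive equilibrium: 26 − 2.6Q = 11 + 8Q → Q* = 1.4151, P* = 22.3208.
For a per-unit tax t: ΔQ = t/10.6, so DWL = ½·t·(t/10.6) = t²/21.2.
At t = 6: DWL = 1.698. At t = 10: DWL = 4.717.
Ratio = (10/6)² = 2.778.

2.778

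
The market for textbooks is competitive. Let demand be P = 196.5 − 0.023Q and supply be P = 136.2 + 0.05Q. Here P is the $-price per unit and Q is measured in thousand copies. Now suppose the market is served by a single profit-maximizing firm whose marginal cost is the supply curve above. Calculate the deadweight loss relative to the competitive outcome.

Competitive equilibrium: 196.5 − 0.023Q = 136.2 + 0.05Q → Q* = 826.0274, P* = 177.50137.
Marginal revenue: MR = 196.5 − 0.046Q. Set MR = MC: 196.5 − 0.046Q = 136.2 + 0.05Q → Q_m = 628.125.
Price P_m = 196.5 − 0.023·628.125 = 182.05313; MC(Q_m) = 136.2 + 0.05·628.125 = 167.60625.
Competitive Q* = 826.0274, so ΔQ = 197.9024; wedge = 182.05313 − 167.60625 = 14.44688.
Deadweight loss = ½ × 197.9024 × 14.44688 = $1429.54 thousand.

$1429.54 thousand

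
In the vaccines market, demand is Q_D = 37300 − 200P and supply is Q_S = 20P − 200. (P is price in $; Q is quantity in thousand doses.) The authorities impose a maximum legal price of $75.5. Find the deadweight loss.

$99180.02 thousand

In inverse form: demand P = 186.5 − 0.005Q, supply P = 10 + 0.05Q.
Competitive equilibrium: 186.5 − 0.005Q = 10 + 0.05Q → Q* = 3209.0909, P* = 170.4545.
At the ceiling P = 75.5, quantity supplied = (75.5 − 10)/0.05 = 1310.
Willingness to pay at Q' = 1310: 186.5 − 0.005·1310 = 179.95.
ΔQ = 3209.0909 − 1310 = 1899.0909; wedge = 179.95 − 75.5 = 104.45.
Welfare loss = ½ × 1899.0909 × 104.45 = $99180.02 thousand.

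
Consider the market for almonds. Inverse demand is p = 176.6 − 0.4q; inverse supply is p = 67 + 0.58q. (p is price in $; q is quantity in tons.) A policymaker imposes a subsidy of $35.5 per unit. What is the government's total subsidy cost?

Competitive equilibrium: 176.6 − 0.4q = 67 + 0.58q → q* = 111.8367, p* = 131.8653.
The subsidy lowers effective supply by 35.5: p = 31.5 + 0.58q.
New quantity: 176.6 − 0.4q = 31.5 + 0.58q → q' = 148.0612.
Total subsidy cost = 35.5 × 148.0612 = $5256.17.

$5256.17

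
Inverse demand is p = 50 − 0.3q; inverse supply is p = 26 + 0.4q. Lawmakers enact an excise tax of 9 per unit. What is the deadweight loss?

Competitive equilibrium: 50 − 0.3q = 26 + 0.4q → q* = 34.2857, p* = 39.7143.
With the tax, the buyer price exceeds the seller price by 9: (50 − 0.3q) − (26 + 0.4q) = 9 → q' = 21.4286.
Δq = 34.2857 − 21.4286 = 12.8571; the wedge equals the tax, 9.
DWL = ½ × 12.8571 × 9 = 57.86.

57.86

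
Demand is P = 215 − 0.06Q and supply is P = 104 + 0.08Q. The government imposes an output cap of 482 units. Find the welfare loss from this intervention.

6764.25

Competitive equilibrium: 215 − 0.06Q = 104 + 0.08Q → Q* = 792.8571, P* = 167.4286.
At Q = 482: demand price = 215 − 0.06·482 = 186.08; supply price = 104 + 0.08·482 = 142.56.
ΔQ = 792.8571 − 482 = 310.8571; wedge = 186.08 − 142.56 = 43.52.
Deadweight loss = ½ × 310.8571 × 43.52 = 6764.25.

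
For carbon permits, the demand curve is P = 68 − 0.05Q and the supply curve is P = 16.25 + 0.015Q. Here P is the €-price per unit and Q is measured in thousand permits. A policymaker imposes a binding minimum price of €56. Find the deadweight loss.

Competitive equilibrium: 68 − 0.05Q = 16.25 + 0.015Q → Q* = 796.1538, P* = 28.1923.
At the floor P = 56, quantity demanded = (68 − 56)/0.05 = 240.
Sellers' marginal cost at Q' = 240: 16.25 + 0.015·240 = 19.85.
ΔQ = 796.1538 − 240 = 556.1538; wedge = 56 − 19.85 = 36.15.
Welfare loss = ½ × 556.1538 × 36.15 = €10052.48 thousand.

€10052.48 thousand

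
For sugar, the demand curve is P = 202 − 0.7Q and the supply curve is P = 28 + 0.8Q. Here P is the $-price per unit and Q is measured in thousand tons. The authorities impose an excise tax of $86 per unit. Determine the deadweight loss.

$2465.33 thousand

Competitive equilibrium: 202 − 0.7Q = 28 + 0.8Q → Q* = 116, P* = 120.8.
With the tax, the buyer price exceeds the seller price by 86: (202 − 0.7Q) − (28 + 0.8Q) = 86 → Q' = 58.6667.
ΔQ = 116 − 58.6667 = 57.3333; the wedge equals the tax, 86.
The triangle = ½ × 57.3333 × 86 = $2465.33 thousand.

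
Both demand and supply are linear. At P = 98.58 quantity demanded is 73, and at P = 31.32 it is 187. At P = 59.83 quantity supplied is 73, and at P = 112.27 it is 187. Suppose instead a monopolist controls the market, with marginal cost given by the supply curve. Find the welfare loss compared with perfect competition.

Demand slope = (31.32 − 98.58)/(187 − 73) = −0.59, so P = 141.65 − 0.59Q.
Supply slope = (112.27 − 59.83)/(187 − 73) = 0.46, so P = 26.25 + 0.46Q.
Competitive equilibrium: 141.65 − 0.59Q = 26.25 + 0.46Q → Q* = 109.90476, P* = 76.80619.
Marginal revenue: MR = 141.65 − 1.18Q. Set MR = MC: 141.65 − 1.18Q = 26.25 + 0.46Q → Q_m = 70.36585.
Price P_m = 141.65 − 0.59·70.36585 = 100.13415; MC(Q_m) = 26.25 + 0.46·70.36585 = 58.61829.
Competitive Q* = 109.90476, so ΔQ = 39.53891; wedge = 100.13415 − 58.61829 = 41.51586.
DWL = ½ × 39.53891 × 41.51586 = 820.75.

820.75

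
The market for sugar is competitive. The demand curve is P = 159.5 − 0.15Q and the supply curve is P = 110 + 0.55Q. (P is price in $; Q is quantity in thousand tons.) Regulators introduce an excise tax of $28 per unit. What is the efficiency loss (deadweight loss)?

$560 thousand

Competitive equilibrium: 159.5 − 0.15Q = 110 + 0.55Q → Q* = 70.7143, P* = 148.8929.
With the tax, the buyer price exceeds the seller price by 28: (159.5 − 0.15Q) − (110 + 0.55Q) = 28 → Q' = 30.7143.
ΔQ = 70.7143 − 30.7143 = 40; the wedge equals the tax, 28.
The triangle = ½ × 40 × 28 = $560 thousand.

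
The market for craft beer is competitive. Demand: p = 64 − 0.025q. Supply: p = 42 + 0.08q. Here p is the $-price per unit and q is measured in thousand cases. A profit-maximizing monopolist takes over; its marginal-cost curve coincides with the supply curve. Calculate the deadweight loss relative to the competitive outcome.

$85.24 thousand

Competitive equilibrium: 64 − 0.025q = 42 + 0.08q → q* = 209.52381, p* = 58.7619.
Marginal revenue: MR = 64 − 0.05q. Set MR = MC: 64 − 0.05q = 42 + 0.08q → q_m = 169.23077.
Price p_m = 64 − 0.025·169.23077 = 59.76923; MC(q_m) = 42 + 0.08·169.23077 = 55.53846.
Competitive q* = 209.52381, so Δq = 40.29304; wedge = 59.76923 − 55.53846 = 4.23077.
Welfare loss = ½ × 40.29304 × 4.23077 = $85.24 thousand.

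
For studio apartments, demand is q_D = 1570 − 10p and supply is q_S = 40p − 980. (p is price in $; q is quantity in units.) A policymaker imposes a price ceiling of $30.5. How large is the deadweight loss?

In inverse form: demand p = 157 − 0.1q, supply p = 24.5 + 0.025q.
Competitive equilibrium: 157 − 0.1q = 24.5 + 0.025q → q* = 1060, p* = 51.
At the ceiling p = 30.5, quantity supplied = (30.5 − 24.5)/0.025 = 240.
Willingness to pay at q' = 240: 157 − 0.1·240 = 133.
Δq = 1060 − 240 = 820; wedge = 133 − 30.5 = 102.5.
DWL = ½ × 820 × 102.5 = $42025.

$42025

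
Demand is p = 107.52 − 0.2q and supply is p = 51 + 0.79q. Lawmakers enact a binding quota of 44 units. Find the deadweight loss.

Competitive equilibrium: 107.52 − 0.2q = 51 + 0.79q → q* = 57.0909, p* = 96.1018.
At q = 44: demand price = 107.52 − 0.2·44 = 98.72; supply price = 51 + 0.79·44 = 85.76.
Δq = 57.0909 − 44 = 13.0909; wedge = 98.72 − 85.76 = 12.96.
Welfare loss = ½ × 13.0909 × 12.96 = 84.83.

84.83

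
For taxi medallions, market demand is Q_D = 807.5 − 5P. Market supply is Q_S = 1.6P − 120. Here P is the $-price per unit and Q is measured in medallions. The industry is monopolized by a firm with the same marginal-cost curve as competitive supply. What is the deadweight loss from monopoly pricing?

In inverse form: demand P = 161.5 − 0.2Q, supply P = 75 + 0.625Q.
Competitive equilibrium: 161.5 − 0.2Q = 75 + 0.625Q → Q* = 104.8485, P* = 140.5303.
Marginal revenue: MR = 161.5 − 0.4Q. Set MR = MC: 161.5 − 0.4Q = 75 + 0.625Q → Q_m = 84.3902.
Price P_m = 161.5 − 0.2·84.3902 = 144.622; MC(Q_m) = 75 + 0.625·84.3902 = 127.7439.
Competitive Q* = 104.8485, so ΔQ = 20.4583; wedge = 144.622 − 127.7439 = 16.8781.
DWL = ½ × 20.4583 × 16.8781 = $172.65.

$172.65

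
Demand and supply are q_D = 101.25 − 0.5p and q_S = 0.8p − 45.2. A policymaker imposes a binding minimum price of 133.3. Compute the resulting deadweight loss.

173.17

In inverse form: demand p = 202.5 − 2q, supply p = 56.5 + 1.25q.
Competitive equilibrium: 202.5 − 2q = 56.5 + 1.25q → q* = 44.9231, p* = 112.6538.
At the floor p = 133.3, quantity demanded = (202.5 − 133.3)/2 = 34.6.
Sellers' marginal cost at q' = 34.6: 56.5 + 1.25·34.6 = 99.75.
Δq = 44.9231 − 34.6 = 10.3231; wedge = 133.3 − 99.75 = 33.55.
Deadweight loss = ½ × 10.3231 × 33.55 = 173.17.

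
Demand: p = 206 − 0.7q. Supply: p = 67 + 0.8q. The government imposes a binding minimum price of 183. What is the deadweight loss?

2682.88

Competitive equilibrium: 206 − 0.7q = 67 + 0.8q → q* = 92.66667, p* = 141.13333.
At the floor p = 183, quantity demanded = (206 − 183)/0.7 = 32.85714.
Sellers' marginal cost at q' = 32.85714: 67 + 0.8·32.85714 = 93.28571.
Δq = 92.66667 − 32.85714 = 59.80953; wedge = 183 − 93.28571 = 89.71429.
DWL = ½ × 59.80953 × 89.71429 = 2682.88.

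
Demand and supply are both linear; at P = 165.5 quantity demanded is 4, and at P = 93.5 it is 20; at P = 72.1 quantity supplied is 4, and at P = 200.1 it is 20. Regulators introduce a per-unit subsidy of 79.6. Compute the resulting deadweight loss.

253.45

Demand slope = (93.5 − 165.5)/(20 − 4) = −4.5, so P = 183.5 − 4.5Q.
Supply slope = (200.1 − 72.1)/(20 − 4) = 8, so P = 40.1 + 8Q.
Competitive equilibrium: 183.5 − 4.5Q = 40.1 + 8Q → Q* = 11.472, P* = 131.876.
The subsidy lowers effective supply by 79.6: P = 8Q − 39.5.
New quantity: 183.5 − 4.5Q = 8Q − 39.5 → Q' = 17.84.
Overproduction ΔQ = 17.84 − 11.472 = 6.368; wedge = subsidy = 79.6.
The triangle = ½ × 6.368 × 79.6 = 253.45.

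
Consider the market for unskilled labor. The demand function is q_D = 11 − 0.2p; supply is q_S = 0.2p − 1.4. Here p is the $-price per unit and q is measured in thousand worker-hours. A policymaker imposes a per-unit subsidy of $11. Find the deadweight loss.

$6.05 thousand

In inverse form: demand p = 55 − 5q, supply p = 7 + 5q.
Competitive equilibrium: 55 − 5q = 7 + 5q → q* = 4.8, p* = 31.
The subsidy lowers effective supply by 11: p = 5q − 4.
New quantity: 55 − 5q = 5q − 4 → q' = 5.9.
Overproduction Δq = 5.9 − 4.8 = 1.1; wedge = subsidy = 11.
Deadweight loss = ½ × 1.1 × 11 = $6.05 thousand.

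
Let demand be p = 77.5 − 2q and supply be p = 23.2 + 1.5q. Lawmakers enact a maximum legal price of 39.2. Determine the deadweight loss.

Competitive equilibrium: 77.5 − 2q = 23.2 + 1.5q → q* = 15.5143, p* = 46.4714.
At the ceiling p = 39.2, quantity supplied = (39.2 − 23.2)/1.5 = 10.6667.
Willingness to pay at q' = 10.6667: 77.5 − 2·10.6667 = 56.1666.
Δq = 15.5143 − 10.6667 = 4.8476; wedge = 56.1666 − 39.2 = 16.9666.
DWL = ½ × 4.8476 × 16.9666 = 41.12.

41.12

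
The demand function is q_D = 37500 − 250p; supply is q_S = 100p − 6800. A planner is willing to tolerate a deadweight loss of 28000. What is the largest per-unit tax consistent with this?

28

In inverse form: demand p = 150 − 0.004q, supply p = 68 + 0.01q.
Competitive equilibrium: 150 − 0.004q = 68 + 0.01q → q* = 5857.1429, p* = 126.5714.
A tax t gives Δq = t/0.014 and wedge t, so DWL = t²/0.028.
t²/0.028 = 28000 → t² = 784 → t = 28.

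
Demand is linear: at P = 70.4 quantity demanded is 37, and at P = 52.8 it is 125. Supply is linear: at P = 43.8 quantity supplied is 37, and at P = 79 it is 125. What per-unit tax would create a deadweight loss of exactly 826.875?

31.5

Demand slope = (52.8 − 70.4)/(125 − 37) = −0.2, so P = 77.8 − 0.2Q.
Supply slope = (79 − 43.8)/(125 − 37) = 0.4, so P = 29 + 0.4Q.
Competitive equilibrium: 77.8 − 0.2Q = 29 + 0.4Q → Q* = 81.3333, P* = 61.5333.
A tax t gives ΔQ = t/0.6 and wedge t, so DWL = t²/1.2.
t²/1.2 = 826.875 → t² = 992.25 → t = 31.5.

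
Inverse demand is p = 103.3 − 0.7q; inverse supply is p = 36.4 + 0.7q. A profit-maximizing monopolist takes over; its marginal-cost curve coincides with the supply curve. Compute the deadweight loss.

177.60

Competitive equilibrium: 103.3 − 0.7q = 36.4 + 0.7q → q* = 47.7857, p* = 69.85.
Marginal revenue: MR = 103.3 − 1.4q. Set MR = MC: 103.3 − 1.4q = 36.4 + 0.7q → q_m = 31.8571.
Price p_m = 103.3 − 0.7·31.8571 = 81; MC(q_m) = 36.4 + 0.7·31.8571 = 58.7.
Competitive q* = 47.7857, so Δq = 15.9286; wedge = 81 − 58.7 = 22.3.
Deadweight loss = ½ × 15.9286 × 22.3 = 177.60.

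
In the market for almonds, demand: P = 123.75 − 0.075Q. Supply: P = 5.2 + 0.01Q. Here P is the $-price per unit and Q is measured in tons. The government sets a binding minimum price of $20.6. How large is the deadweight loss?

Competitive equilibrium: 123.75 − 0.075Q = 5.2 + 0.01Q → Q* = 1394.7059, P* = 19.1471.
At the floor P = 20.6, quantity demanded = (123.75 − 20.6)/0.075 = 1375.3333.
Sellers' marginal cost at Q' = 1375.3333: 5.2 + 0.01·1375.3333 = 18.9533.
ΔQ = 1394.7059 − 1375.3333 = 19.3726; wedge = 20.6 − 18.9533 = 1.6467.
DWL = ½ × 19.3726 × 1.6467 = $15.95.

$15.95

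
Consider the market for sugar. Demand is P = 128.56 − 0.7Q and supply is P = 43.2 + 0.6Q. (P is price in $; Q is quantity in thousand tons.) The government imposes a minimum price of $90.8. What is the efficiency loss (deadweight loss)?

Competitive equilibrium: 128.56 − 0.7Q = 43.2 + 0.6Q → Q* = 65.6615, P* = 82.5969.
At the floor P = 90.8, quantity demanded = (128.56 − 90.8)/0.7 = 53.9429.
Sellers' marginal cost at Q' = 53.9429: 43.2 + 0.6·53.9429 = 75.5657.
ΔQ = 65.6615 − 53.9429 = 11.7186; wedge = 90.8 − 75.5657 = 15.2343.
Welfare loss = ½ × 11.7186 × 15.2343 = $89.26 thousand.

$89.26 thousand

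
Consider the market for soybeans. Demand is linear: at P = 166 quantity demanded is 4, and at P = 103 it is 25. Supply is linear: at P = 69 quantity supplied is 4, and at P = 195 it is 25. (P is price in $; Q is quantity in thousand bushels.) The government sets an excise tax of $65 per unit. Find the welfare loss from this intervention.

$234.72 thousand

Demand slope = (103 − 166)/(25 − 4) = −3, so P = 178 − 3Q.
Supply slope = (195 − 69)/(25 − 4) = 6, so P = 45 + 6Q.
Competitive equilibrium: 178 − 3Q = 45 + 6Q → Q* = 14.7778, P* = 133.6667.
With the tax, the buyer price exceeds the seller price by 65: (178 − 3Q) − (45 + 6Q) = 65 → Q' = 7.5556.
ΔQ = 14.7778 − 7.5556 = 7.2222; the wedge equals the tax, 65.
The triangle = ½ × 7.2222 × 65 = $234.72 thousand.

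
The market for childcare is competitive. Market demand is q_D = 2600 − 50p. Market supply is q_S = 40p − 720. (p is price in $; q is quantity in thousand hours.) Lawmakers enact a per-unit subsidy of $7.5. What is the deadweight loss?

In inverse form: demand p = 52 − 0.02q, supply p = 18 + 0.025q.
Competitive equilibrium: 52 − 0.02q = 18 + 0.025q → q* = 755.5556, p* = 36.8889.
The subsidy lowers effective supply by 7.5: p = 10.5 + 0.025q.
New quantity: 52 − 0.02q = 10.5 + 0.025q → q' = 922.2222.
Overproduction Δq = 922.2222 − 755.5556 = 166.6666; wedge = subsidy = 7.5.
The triangle = ½ × 166.6666 × 7.5 = $625 thousand.

$625 thousand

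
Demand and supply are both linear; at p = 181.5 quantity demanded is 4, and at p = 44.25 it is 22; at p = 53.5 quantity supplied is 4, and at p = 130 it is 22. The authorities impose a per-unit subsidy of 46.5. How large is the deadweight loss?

91.04

Demand slope = (44.25 − 181.5)/(22 − 4) = −7.625, so p = 212 − 7.625q.
Supply slope = (130 − 53.5)/(22 − 4) = 4.25, so p = 36.5 + 4.25q.
Competitive equilibrium: 212 − 7.625q = 36.5 + 4.25q → q* = 14.7789, p* = 99.3105.
The subsidy lowers effective supply by 46.5: p = 4.25q − 10.
New quantity: 212 − 7.625q = 4.25q − 10 → q' = 18.6947.
Overproduction Δq = 18.6947 − 14.7789 = 3.9158; wedge = subsidy = 46.5.
The triangle = ½ × 3.9158 × 46.5 = 91.04.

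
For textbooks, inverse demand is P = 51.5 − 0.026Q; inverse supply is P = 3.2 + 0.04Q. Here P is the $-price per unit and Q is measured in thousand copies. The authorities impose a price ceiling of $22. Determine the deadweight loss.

$2262.11 thousand

Competitive equilibrium: 51.5 − 0.026Q = 3.2 + 0.04Q → Q* = 731.8182, P* = 32.4727.
At the ceiling P = 22, quantity supplied = (22 − 3.2)/0.04 = 470.
Willingness to pay at Q' = 470: 51.5 − 0.026·470 = 39.28.
ΔQ = 731.8182 − 470 = 261.8182; wedge = 39.28 − 22 = 17.28.
DWL = ½ × 261.8182 × 17.28 = $2262.11 thousand.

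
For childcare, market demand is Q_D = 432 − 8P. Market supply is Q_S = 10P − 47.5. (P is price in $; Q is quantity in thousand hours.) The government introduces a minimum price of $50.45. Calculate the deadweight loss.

In inverse form: demand P = 54 − 0.125Q, supply P = 4.75 + 0.1Q.
Competitive equilibrium: 54 − 0.125Q = 4.75 + 0.1Q → Q* = 218.8889, P* = 26.6389.
At the floor P = 50.45, quantity demanded = (54 − 50.45)/0.125 = 28.4.
Sellers' marginal cost at Q' = 28.4: 4.75 + 0.1·28.4 = 7.59.
ΔQ = 218.8889 − 28.4 = 190.4889; wedge = 50.45 − 7.59 = 42.86.
DWL = ½ × 190.4889 × 42.86 = $4082.18 thousand.

$4082.18 thousand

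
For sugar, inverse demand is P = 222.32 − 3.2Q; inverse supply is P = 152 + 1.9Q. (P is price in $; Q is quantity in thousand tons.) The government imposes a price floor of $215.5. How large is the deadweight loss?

$346.51 thousand

Competitive equilibrium: 222.32 − 3.2Q = 152 + 1.9Q → Q* = 13.78824, P* = 178.19765.
At the floor P = 215.5, quantity demanded = (222.32 − 215.5)/3.2 = 2.13125.
Sellers' marginal cost at Q' = 2.13125: 152 + 1.9·2.13125 = 156.04938.
ΔQ = 13.78824 − 2.13125 = 11.65699; wedge = 215.5 − 156.04938 = 59.45062.
Deadweight loss = ½ × 11.65699 × 59.45062 = $346.51 thousand.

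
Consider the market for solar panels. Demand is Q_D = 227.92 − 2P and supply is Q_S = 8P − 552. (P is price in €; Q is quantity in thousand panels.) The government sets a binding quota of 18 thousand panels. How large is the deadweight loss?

In inverse form: demand P = 113.96 − 0.5Q, supply P = 69 + 0.125Q.
Competitive equilibrium: 113.96 − 0.5Q = 69 + 0.125Q → Q* = 71.936, P* = 77.992.
At Q = 18: demand price = 113.96 − 0.5·18 = 104.96; supply price = 69 + 0.125·18 = 71.25.
ΔQ = 71.936 − 18 = 53.936; wedge = 104.96 − 71.25 = 33.71.
The triangle = ½ × 53.936 × 33.71 = €909.09 thousand.

€909.09 thousand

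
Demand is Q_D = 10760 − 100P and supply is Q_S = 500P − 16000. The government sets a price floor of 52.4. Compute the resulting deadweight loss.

3650.40

In inverse form: demand P = 107.6 − 0.01Q, supply P = 32 + 0.002Q.
Competitive equilibrium: 107.6 − 0.01Q = 32 + 0.002Q → Q* = 6300, P* = 44.6.
At the floor P = 52.4, quantity demanded = (107.6 − 52.4)/0.01 = 5520.
Sellers' marginal cost at Q' = 5520: 32 + 0.002·5520 = 43.04.
ΔQ = 6300 − 5520 = 780; wedge = 52.4 − 43.04 = 9.36.
Deadweight loss = ½ × 780 × 9.36 = 3650.40.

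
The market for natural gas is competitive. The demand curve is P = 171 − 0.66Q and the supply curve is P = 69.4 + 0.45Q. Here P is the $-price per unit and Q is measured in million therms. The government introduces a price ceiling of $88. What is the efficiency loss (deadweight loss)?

$1398.52 million

Competitive equilibrium: 171 − 0.66Q = 69.4 + 0.45Q → Q* = 91.5315, P* = 110.5892.
At the ceiling P = 88, quantity supplied = (88 − 69.4)/0.45 = 41.3333.
Willingness to pay at Q' = 41.3333: 171 − 0.66·41.3333 = 143.72.
ΔQ = 91.5315 − 41.3333 = 50.1982; wedge = 143.72 − 88 = 55.72.
Deadweight loss = ½ × 50.1982 × 55.72 = $1398.52 million.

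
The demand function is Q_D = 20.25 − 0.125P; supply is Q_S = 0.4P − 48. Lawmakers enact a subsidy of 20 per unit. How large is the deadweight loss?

In inverse form: demand P = 162 − 8Q, supply P = 120 + 2.5Q.
Competitive equilibrium: 162 − 8Q = 120 + 2.5Q → Q* = 4, P* = 130.
The subsidy lowers effective supply by 20: P = 100 + 2.5Q.
New quantity: 162 − 8Q = 100 + 2.5Q → Q' = 5.9048.
Overproduction ΔQ = 5.9048 − 4 = 1.9048; wedge = subsidy = 20.
Deadweight loss = ½ × 1.9048 × 20 = 19.05.

19.05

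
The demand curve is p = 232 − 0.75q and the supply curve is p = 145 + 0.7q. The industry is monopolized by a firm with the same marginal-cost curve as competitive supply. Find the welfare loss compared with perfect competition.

Competitive equilibrium: 232 − 0.75q = 145 + 0.7q → q* = 60, p* = 187.
Marginal revenue: MR = 232 − 1.5q. Set MR = MC: 232 − 1.5q = 145 + 0.7q → q_m = 39.5455.
Price p_m = 232 − 0.75·39.5455 = 202.3409; MC(q_m) = 145 + 0.7·39.5455 = 172.6819.
Competitive q* = 60, so Δq = 20.4545; wedge = 202.3409 − 172.6819 = 29.659.
Deadweight loss = ½ × 20.4545 × 29.659 = 303.33.

303.33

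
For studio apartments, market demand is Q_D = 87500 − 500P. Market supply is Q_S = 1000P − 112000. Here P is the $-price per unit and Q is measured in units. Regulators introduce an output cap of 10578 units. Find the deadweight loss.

$162927.126

In inverse form: demand P = 175 − 0.002Q, supply P = 112 + 0.001Q.
Competitive equilibrium: 175 − 0.002Q = 112 + 0.001Q → Q* = 21000, P* = 133.
At Q = 10578: demand price = 175 − 0.002·10578 = 153.844; supply price = 112 + 0.001·10578 = 122.578.
ΔQ = 21000 − 10578 = 10422; wedge = 153.844 − 122.578 = 31.266.
The triangle = ½ × 10422 × 31.266 = $162927.126.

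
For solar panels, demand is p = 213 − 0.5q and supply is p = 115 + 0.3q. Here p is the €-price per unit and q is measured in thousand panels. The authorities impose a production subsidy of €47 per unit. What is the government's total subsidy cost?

€8518.75 thousand

Competitive equilibrium: 213 − 0.5q = 115 + 0.3q → q* = 122.5, p* = 151.75.
The subsidy lowers effective supply by 47: p = 68 + 0.3q.
New quantity: 213 − 0.5q = 68 + 0.3q → q' = 181.25.
Total subsidy cost = 47 × 181.25 = €8518.75 thousand.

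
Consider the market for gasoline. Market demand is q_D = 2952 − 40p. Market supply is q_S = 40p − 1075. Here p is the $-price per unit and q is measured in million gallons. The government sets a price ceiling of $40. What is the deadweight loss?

In inverse form: demand p = 73.8 − 0.025q, supply p = 26.875 + 0.025q.
Competitive equilibrium: 73.8 − 0.025q = 26.875 + 0.025q → q* = 938.5, p* = 50.3375.
At the ceiling p = 40, quantity supplied = (40 − 26.875)/0.025 = 525.
Willingness to pay at q' = 525: 73.8 − 0.025·525 = 60.675.
Δq = 938.5 − 525 = 413.5; wedge = 60.675 − 40 = 20.675.
Deadweight loss = ½ × 413.5 × 20.675 = $4274.56 million.

$4274.56 million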